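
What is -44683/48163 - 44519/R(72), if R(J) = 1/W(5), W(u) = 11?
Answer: -23585899250/48163 ≈ -4.8971e+5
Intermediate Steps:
R(J) = 1/11
-44683/48163 - 44519/R(72) = -44683/48163 - 44519/1/11 = -44683*1/48163 - 44519*11 = -44683/48163 - 489709 = -23585899250/48163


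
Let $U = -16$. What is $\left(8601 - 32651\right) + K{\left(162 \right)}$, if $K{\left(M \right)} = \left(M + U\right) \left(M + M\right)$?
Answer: $23254$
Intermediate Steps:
$K{\left(M \right)} = 2 M \left(-16 + M\right)$ ($K{\left(M \right)} = \left(M - 16\right) \left(M + M\right) = \left(-16 + M\right) 2 M = 2 M \left(-16 + M\right)$)
$\left(8601 - 32651\right) + K{\left(162 \right)} = \left(8601 - 32651\right) + 2 \cdot 162 \left(-16 + 162\right) = -24050 + 2 \cdot 162 \cdot 146 = -24050 + 47304 = 23254$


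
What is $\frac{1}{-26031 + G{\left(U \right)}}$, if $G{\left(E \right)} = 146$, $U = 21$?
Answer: $- \frac{1}{25885} \approx -3.8632 \cdot 10^{-5}$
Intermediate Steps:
$\frac{1}{-26031 + G{\left(U \right)}} = \frac{1}{-26031 + 146} = \frac{1}{-25885} = - \frac{1}{25885}$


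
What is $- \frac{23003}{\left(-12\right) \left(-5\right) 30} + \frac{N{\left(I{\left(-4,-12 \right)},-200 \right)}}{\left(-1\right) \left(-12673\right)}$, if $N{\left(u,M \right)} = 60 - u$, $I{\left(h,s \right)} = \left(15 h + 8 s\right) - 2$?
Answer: $- \frac{291124619}{22811400} \approx -12.762$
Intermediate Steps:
$I{\left(h,s \right)} = -2 + 8 s + 15 h$ ($I{\left(h,s \right)} = \left(8 s + 15 h\right) - 2 = -2 + 8 s + 15 h$)
$- \frac{23003}{\left(-12\right) \left(-5\right) 30} + \frac{N{\left(I{\left(-4,-12 \right)},-200 \right)}}{\left(-1\right) \left(-12673\right)} = - \frac{23003}{\left(-12\right) \left(-5\right) 30} + \frac{60 - \left(-2 + 8 \left(-12\right) + 15 \left(-4\right)\right)}{\left(-1\right) \left(-12673\right)} = - \frac{23003}{60 \cdot 30} + \frac{60 - \left(-2 - 96 - 60\right)}{12673} = - \frac{23003}{1800} + \left(60 - -158\right) \frac{1}{12673} = \left(-23003\right) \frac{1}{1800} + \left(60 + 158\right) \frac{1}{12673} = - \frac{23003}{1800} + 218 \cdot \frac{1}{12673} = - \frac{23003}{1800} + \frac{218}{12673} = - \frac{291124619}{22811400}$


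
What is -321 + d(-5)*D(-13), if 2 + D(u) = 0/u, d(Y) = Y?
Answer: -311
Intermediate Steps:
D(u) = -2 (D(u) = -2 + 0/u = -2 + 0 = -2)
-321 + d(-5)*D(-13) = -321 - 5*(-2) = -321 + 10 = -311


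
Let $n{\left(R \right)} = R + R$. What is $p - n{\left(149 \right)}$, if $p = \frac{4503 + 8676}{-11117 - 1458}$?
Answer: $- \frac{3760529}{12575} \approx -299.05$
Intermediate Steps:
$n{\left(R \right)} = 2 R$
$p = - \frac{13179}{12575}$ ($p = \frac{13179}{-12575} = 13179 \left(- \frac{1}{12575}\right) = - \frac{13179}{12575} \approx -1.048$)
$p - n{\left(149 \right)} = - \frac{13179}{12575} - 2 \cdot 149 = - \frac{13179}{12575} - 298 = - \frac{3760529}{12575}$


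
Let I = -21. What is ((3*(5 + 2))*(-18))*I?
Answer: 7938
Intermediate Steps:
((3*(5 + 2))*(-18))*I = ((3*(5 + 2))*(-18))*(-21) = ((3*7)*(-18))*(-21) = (21*(-18))*(-21) = -378*(-21) = 7938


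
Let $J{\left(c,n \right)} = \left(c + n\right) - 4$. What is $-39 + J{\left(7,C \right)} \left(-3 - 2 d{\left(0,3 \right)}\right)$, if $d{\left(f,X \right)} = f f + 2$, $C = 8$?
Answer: $-116$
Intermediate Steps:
$J{\left(c,n \right)} = -4 + c + n$
$d{\left(f,X \right)} = 2 + f^{2}$ ($d{\left(f,X \right)} = f^{2} + 2 = 2 + f^{2}$)
$-39 + J{\left(7,C \right)} \left(-3 - 2 d{\left(0,3 \right)}\right) = -39 + \left(-4 + 7 + 8\right) \left(-3 - 2 \left(2 + 0^{2}\right)\right) = -39 + 11 \left(-3 - 2 \left(2 + 0\right)\right) = -39 + 11 \left(-3 - 4\right) = -39 + 11 \left(-7\right) = -39 - 77 = -116$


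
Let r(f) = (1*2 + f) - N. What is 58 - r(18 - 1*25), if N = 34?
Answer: 97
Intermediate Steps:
r(f) = -32 + f (r(f) = (1*2 + f) - 1*34 = (2 + f) - 34 = -32 + f)
58 - r(18 - 1*25) = 58 - (-32 + (18 - 1*25)) = 58 - (-32 + (18 - 25)) = 58 - (-32 - 7) = 58 - 1*(-39) = 58 + 39 = 97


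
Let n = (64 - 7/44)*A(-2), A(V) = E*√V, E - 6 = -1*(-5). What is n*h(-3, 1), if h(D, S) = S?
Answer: 2809*I*√2/4 ≈ 993.13*I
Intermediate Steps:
E = 11 (E = 6 - 1*(-5) = 6 + 5 = 11)
A(V) = 11*√V
n = 2809*I*√2/4 (n = (64 - 7/44)*(11*√(-2)) = (64 - 7*1/44)*(11*(I*√2)) = (64 - 7/44)*(11*I*√2) = 2809*(11*I*√2)/44 = 2809*I*√2/4 ≈ 993.13*I)
n*h(-3, 1) = (2809*I*√2/4)*1 = 2809*I*√2/4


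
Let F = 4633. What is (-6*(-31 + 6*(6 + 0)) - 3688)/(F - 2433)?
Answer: -169/100 ≈ -1.6900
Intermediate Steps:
(-6*(-31 + 6*(6 + 0)) - 3688)/(F - 2433) = (-6*(-31 + 6*(6 + 0)) - 3688)/(4633 - 2433) = (-6*(-31 + 6*6) - 3688)/2200 = (-6*(-31 + 36) - 3688)*(1/2200) = (-6*5 - 3688)*(1/2200) = (-30 - 3688)*(1/2200) = -3718*1/2200 = -169/100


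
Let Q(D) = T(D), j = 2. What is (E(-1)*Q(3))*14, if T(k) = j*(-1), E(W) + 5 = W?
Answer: 168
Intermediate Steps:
E(W) = -5 + W
T(k) = -2 (T(k) = 2*(-1) = -2)
Q(D) = -2
(E(-1)*Q(3))*14 = ((-5 - 1)*(-2))*14 = -6*(-2)*14 = 12*14 = 168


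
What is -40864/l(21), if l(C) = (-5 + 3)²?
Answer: -10216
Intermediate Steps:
l(C) = 4 (l(C) = (-2)² = 4)
-40864/l(21) = -40864/4 = -40864*¼ = -10216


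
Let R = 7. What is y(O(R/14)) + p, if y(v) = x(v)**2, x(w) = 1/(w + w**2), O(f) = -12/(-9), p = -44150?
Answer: -34613519/784 ≈ -44150.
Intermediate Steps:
O(f) = 4/3 (O(f) = -12*(-1/9) = 4/3)
y(v) = 1/(v**2*(1 + v)**2) (y(v) = (1/(v*(1 + v)))**2 = 1/(v**2*(1 + v)**2))
y(O(R/14)) + p = 1/((4/3)**2*(1 + 4/3)**2) - 44150 = 9/(16*(7/3)**2) - 44150 = (9/16)*(9/49) - 44150 = 81/784 - 44150 = -34613519/784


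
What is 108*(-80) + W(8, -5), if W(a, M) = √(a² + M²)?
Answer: -8640 + √89 ≈ -8630.6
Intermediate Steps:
W(a, M) = √(M² + a²)
108*(-80) + W(8, -5) = 108*(-80) + √((-5)² + 8²) = -8640 + √(25 + 64) = -8640 + √89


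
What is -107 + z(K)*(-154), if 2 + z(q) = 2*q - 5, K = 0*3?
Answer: 971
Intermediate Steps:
K = 0
z(q) = -7 + 2*q (z(q) = -2 + (2*q - 5) = -2 + (-5 + 2*q) = -7 + 2*q)
-107 + z(K)*(-154) = -107 + (-7 + 2*0)*(-154) = -107 + (-7 + 0)*(-154) = -107 - 7*(-154) = -107 + 1078 = 971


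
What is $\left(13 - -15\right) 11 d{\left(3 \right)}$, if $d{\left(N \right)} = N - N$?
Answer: $0$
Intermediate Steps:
$d{\left(N \right)} = 0$
$\left(13 - -15\right) 11 d{\left(3 \right)} = \left(13 - -15\right) 11 \cdot 0 = \left(13 + 15\right) 11 \cdot 0 = 28 \cdot 11 \cdot 0 = 308 \cdot 0 = 0$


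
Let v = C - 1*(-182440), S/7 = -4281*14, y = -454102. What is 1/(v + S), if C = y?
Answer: -1/691200 ≈ -1.4468e-6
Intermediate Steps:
C = -454102
S = -419538 (S = 7*(-4281*14) = 7*(-59934) = -419538)
v = -271662 (v = -454102 - 1*(-182440) = -454102 + 182440 = -271662)
1/(v + S) = 1/(-271662 - 419538) = 1/(-691200) = -1/691200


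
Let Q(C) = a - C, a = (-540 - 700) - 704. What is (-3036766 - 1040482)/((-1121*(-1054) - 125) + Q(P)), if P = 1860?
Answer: -4077248/1177605 ≈ -3.4623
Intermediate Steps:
a = -1944 (a = -1240 - 704 = -1944)
Q(C) = -1944 - C
(-3036766 - 1040482)/((-1121*(-1054) - 125) + Q(P)) = (-3036766 - 1040482)/((-1121*(-1054) - 125) + (-1944 - 1*1860)) = -4077248/((1181534 - 125) + (-1944 - 1860)) = -4077248/(1181409 - 3804) = -4077248/1177605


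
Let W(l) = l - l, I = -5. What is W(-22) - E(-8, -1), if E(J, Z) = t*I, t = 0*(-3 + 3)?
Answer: 0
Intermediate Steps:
W(l) = 0
t = 0 (t = 0*0 = 0)
E(J, Z) = 0 (E(J, Z) = 0*(-5) = 0)
W(-22) - E(-8, -1) = 0 - 1*0 = 0 + 0 = 0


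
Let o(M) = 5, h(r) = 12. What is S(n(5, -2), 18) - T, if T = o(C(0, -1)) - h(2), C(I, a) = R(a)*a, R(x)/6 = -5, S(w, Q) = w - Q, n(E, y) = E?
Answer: -6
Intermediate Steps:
R(x) = -30 (R(x) = 6*(-5) = -30)
C(I, a) = -30*a
T = -7 (T = 5 - 1*12 = 5 - 12 = -7)
S(n(5, -2), 18) - T = (5 - 1*18) - 1*(-7) = (5 - 18) + 7 = -13 + 7 = -6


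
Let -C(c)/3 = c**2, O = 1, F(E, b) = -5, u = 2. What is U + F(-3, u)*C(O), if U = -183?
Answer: -168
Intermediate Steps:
C(c) = -3*c**2
U + F(-3, u)*C(O) = -183 - (-15)*1**2 = -183 - (-15) = -183 - 5*(-3) = -183 + 15 = -168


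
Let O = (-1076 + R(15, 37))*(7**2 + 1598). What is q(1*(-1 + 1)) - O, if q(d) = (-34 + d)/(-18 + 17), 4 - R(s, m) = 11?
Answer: 1783735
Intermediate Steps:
R(s, m) = -7 (R(s, m) = 4 - 1*11 = 4 - 11 = -7)
q(d) = 34 - d (q(d) = (-34 + d)/(-1) = (-34 + d)*(-1) = 34 - d)
O = -1783701 (O = (-1076 - 7)*(7**2 + 1598) = -1083*(49 + 1598) = -1083*1647 = -1783701)
q(1*(-1 + 1)) - O = (34 - (-1 + 1)) - 1*(-1783701) = (34 - 0) + 1783701 = (34 - 1*0) + 1783701 = (34 + 0) + 1783701 = 34 + 1783701 = 1783735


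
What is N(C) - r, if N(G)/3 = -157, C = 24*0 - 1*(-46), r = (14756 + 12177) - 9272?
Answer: -18132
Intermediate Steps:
r = 17661 (r = 26933 - 9272 = 17661)
C = 46 (C = 0 + 46 = 46)
N(G) = -471 (N(G) = 3*(-157) = -471)
N(C) - r = -471 - 1*17661 = -471 - 17661 = -18132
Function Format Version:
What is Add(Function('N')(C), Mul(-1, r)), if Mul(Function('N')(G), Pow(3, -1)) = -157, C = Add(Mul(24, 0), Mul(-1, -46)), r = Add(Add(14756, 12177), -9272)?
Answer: -18132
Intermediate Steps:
r = 17661 (r = Add(26933, -9272) = 17661)
C = 46 (C = Add(0, 46) = 46)
Function('N')(G) = -471 (Function('N')(G) = Mul(3, -157) = -471)
Add(Function('N')(C), Mul(-1, r)) = Add(-471, Mul(-1, 17661)) = Add(-471, -17661) = -18132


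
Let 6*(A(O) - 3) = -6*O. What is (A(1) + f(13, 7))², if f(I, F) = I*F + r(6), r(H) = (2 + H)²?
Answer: 24649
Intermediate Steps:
A(O) = 3 - O (A(O) = 3 + (-6*O)/6 = 3 - O)
f(I, F) = 64 + F*I (f(I, F) = I*F + (2 + 6)² = F*I + 8² = F*I + 64 = 64 + F*I)
(A(1) + f(13, 7))² = ((3 - 1*1) + (64 + 7*13))² = ((3 - 1) + (64 + 91))² = (2 + 155)² = 157² = 24649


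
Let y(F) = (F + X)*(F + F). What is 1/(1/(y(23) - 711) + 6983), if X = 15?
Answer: 1037/7241372 ≈ 0.00014320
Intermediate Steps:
y(F) = 2*F*(15 + F) (y(F) = (F + 15)*(F + F) = (15 + F)*(2*F) = 2*F*(15 + F))
1/(1/(y(23) - 711) + 6983) = 1/(1/(2*23*(15 + 23) - 711) + 6983) = 1/(1/(2*23*38 - 711) + 6983) = 1/(1/(1748 - 711) + 6983) = 1/(1/1037 + 6983) = 1/(7241372/1037) = 1037/7241372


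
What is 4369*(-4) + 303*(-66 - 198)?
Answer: -97468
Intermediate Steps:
4369*(-4) + 303*(-66 - 198) = -17476 + 303*(-264) = -17476 - 79992 = -97468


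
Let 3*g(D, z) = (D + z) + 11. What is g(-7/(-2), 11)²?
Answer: 289/4 ≈ 72.250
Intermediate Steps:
g(D, z) = 11/3 + D/3 + z/3 (g(D, z) = ((D + z) + 11)/3 = (11 + D + z)/3 = 11/3 + D/3 + z/3)
g(-7/(-2), 11)² = (11/3 + (-7/(-2))/3 + (⅓)*11)² = (11/3 + (-7*(-½))/3 + 11/3)² = (11/3 + (⅓)*(7/2) + 11/3)² = (11/3 + 7/6 + 11/3)² = (17/2)² = 289/4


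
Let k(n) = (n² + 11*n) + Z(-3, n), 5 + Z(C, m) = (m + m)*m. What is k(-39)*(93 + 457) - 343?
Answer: 2270607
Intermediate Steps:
Z(C, m) = -5 + 2*m² (Z(C, m) = -5 + (m + m)*m = -5 + (2*m)*m = -5 + 2*m²)
k(n) = -5 + 3*n² + 11*n (k(n) = (n² + 11*n) + (-5 + 2*n²) = -5 + 3*n² + 11*n)
k(-39)*(93 + 457) - 343 = (-5 + 3*(-39)² + 11*(-39))*(93 + 457) - 343 = (-5 + 3*1521 - 429)*550 - 343 = (-5 + 4563 - 429)*550 - 343 = 4129*550 - 343 = 2270950 - 343 = 2270607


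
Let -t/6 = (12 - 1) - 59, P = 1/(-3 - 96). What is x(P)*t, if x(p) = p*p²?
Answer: -32/107811 ≈ -0.00029682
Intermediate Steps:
P = -1/99 (P = 1/(-99) = -1/99 ≈ -0.010101)
t = 288 (t = -6*((12 - 1) - 59) = -6*(11 - 59) = -6*(-48) = 288)
x(p) = p³
x(P)*t = (-1/99)³*288 = -1/970299*288 = -32/107811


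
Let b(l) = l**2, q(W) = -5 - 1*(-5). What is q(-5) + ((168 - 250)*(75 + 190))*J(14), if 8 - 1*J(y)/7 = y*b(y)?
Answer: 416172960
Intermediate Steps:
q(W) = 0 (q(W) = -5 + 5 = 0)
J(y) = 56 - 7*y**3 (J(y) = 56 - 7*y*y**2 = 56 - 7*y**3)
q(-5) + ((168 - 250)*(75 + 190))*J(14) = 0 + ((168 - 250)*(75 + 190))*(56 - 7*14**3) = 0 + (-82*265)*(56 - 7*2744) = 0 - 21730*(56 - 19208) = 0 - 21730*(-19152) = 0 + 416172960 = 416172960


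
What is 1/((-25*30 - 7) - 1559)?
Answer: -1/2316 ≈ -0.00043178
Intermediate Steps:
1/((-25*30 - 7) - 1559) = 1/((-750 - 7) - 1559) = 1/(-757 - 1559) = 1/(-2316) = -1/2316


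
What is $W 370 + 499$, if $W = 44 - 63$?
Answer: $-6531$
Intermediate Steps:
$W = -19$
$W 370 + 499 = \left(-19\right) 370 + 499 = -7030 + 499 = -6531$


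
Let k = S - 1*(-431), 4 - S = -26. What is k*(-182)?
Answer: -83902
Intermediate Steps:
S = 30 (S = 4 - 1*(-26) = 4 + 26 = 30)
k = 461 (k = 30 - 1*(-431) = 30 + 431 = 461)
k*(-182) = 461*(-182) = -83902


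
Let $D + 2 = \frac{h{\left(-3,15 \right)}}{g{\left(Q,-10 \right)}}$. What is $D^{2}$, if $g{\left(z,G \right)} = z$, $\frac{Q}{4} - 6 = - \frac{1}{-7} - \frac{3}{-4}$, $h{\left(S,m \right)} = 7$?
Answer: $\frac{113569}{37249} \approx 3.0489$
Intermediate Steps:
$Q = \frac{193}{7}$ ($Q = 24 + 4 \left(- \frac{1}{-7} - \frac{3}{-4}\right) = 24 + 4 \left(\left(-1\right) \left(- \frac{1}{7}\right) - - \frac{3}{4}\right) = 24 + 4 \left(\frac{1}{7} + \frac{3}{4}\right) = 24 + 4 \cdot \frac{25}{28} = 24 + \frac{25}{7} = \frac{193}{7} \approx 27.571$)
$D = - \frac{337}{193}$ ($D = -2 + \frac{7}{\frac{193}{7}} = -2 + 7 \cdot \frac{7}{193} = -2 + \frac{49}{193} = - \frac{337}{193} \approx -1.7461$)
$D^{2} = \left(- \frac{337}{193}\right)^{2} = \frac{113569}{37249}$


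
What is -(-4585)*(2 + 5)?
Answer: 32095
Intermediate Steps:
-(-4585)*(2 + 5) = -(-4585)*7 = -917*(-35) = 32095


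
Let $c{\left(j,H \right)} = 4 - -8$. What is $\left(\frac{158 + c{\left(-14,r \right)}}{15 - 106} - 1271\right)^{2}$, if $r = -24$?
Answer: $\frac{13416820561}{8281} \approx 1.6202 \cdot 10^{6}$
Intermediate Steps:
$c{\left(j,H \right)} = 12$ ($c{\left(j,H \right)} = 4 + 8 = 12$)
$\left(\frac{158 + c{\left(-14,r \right)}}{15 - 106} - 1271\right)^{2} = \left(\frac{158 + 12}{15 - 106} - 1271\right)^{2} = \left(\frac{170}{-91} - 1271\right)^{2} = \left(170 \left(- \frac{1}{91}\right) - 1271\right)^{2} = \left(- \frac{170}{91} - 1271\right)^{2} = \left(- \frac{115831}{91}\right)^{2} = \frac{13416820561}{8281}$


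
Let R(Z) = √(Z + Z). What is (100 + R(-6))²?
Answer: 9988 + 400*I*√3 ≈ 9988.0 + 692.82*I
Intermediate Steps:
R(Z) = √2*√Z (R(Z) = √(2*Z) = √2*√Z)
(100 + R(-6))² = (100 + √2*√(-6))² = (100 + √2*(I*√6))² = (100 + 2*I*√3)²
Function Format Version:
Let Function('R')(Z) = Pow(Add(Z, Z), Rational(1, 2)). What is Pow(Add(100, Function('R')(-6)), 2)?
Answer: Add(9988, Mul(400, I, Pow(3, Rational(1, 2)))) ≈ Add(9988.0, Mul(692.82, I))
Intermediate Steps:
Function('R')(Z) = Mul(Pow(2, Rational(1, 2)), Pow(Z, Rational(1, 2))) (Function('R')(Z) = Pow(Mul(2, Z), Rational(1, 2)) = Mul(Pow(2, Rational(1, 2)), Pow(Z, Rational(1, 2))))
Pow(Add(100, Function('R')(-6)), 2) = Pow(Add(100, Mul(Pow(2, Rational(1, 2)), Pow(-6, Rational(1, 2)))), 2) = Pow(Add(100, Mul(Pow(2, Rational(1, 2)), Mul(I, Pow(6, Rational(1, 2))))), 2) = Pow(Add(100, Mul(2, I, Pow(3, Rational(1, 2)))), 2)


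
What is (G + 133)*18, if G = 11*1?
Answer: 2592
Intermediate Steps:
G = 11
(G + 133)*18 = (11 + 133)*18 = 144*18 = 2592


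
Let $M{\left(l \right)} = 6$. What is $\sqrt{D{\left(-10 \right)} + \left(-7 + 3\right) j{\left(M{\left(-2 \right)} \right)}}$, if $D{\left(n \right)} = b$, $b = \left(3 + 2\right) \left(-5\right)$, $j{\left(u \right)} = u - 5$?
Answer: $i \sqrt{29} \approx 5.3852 i$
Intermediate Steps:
$j{\left(u \right)} = -5 + u$
$b = -25$ ($b = 5 \left(-5\right) = -25$)
$D{\left(n \right)} = -25$
$\sqrt{D{\left(-10 \right)} + \left(-7 + 3\right) j{\left(M{\left(-2 \right)} \right)}} = \sqrt{-25 + \left(-7 + 3\right) \left(-5 + 6\right)} = \sqrt{-25 - 4} = \sqrt{-29} = i \sqrt{29}$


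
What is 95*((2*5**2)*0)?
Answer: 0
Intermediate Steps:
95*((2*5**2)*0) = 95*((2*25)*0) = 95*(50*0) = 95*0 = 0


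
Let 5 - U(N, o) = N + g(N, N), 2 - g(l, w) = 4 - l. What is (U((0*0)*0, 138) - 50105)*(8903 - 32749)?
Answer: 1194636908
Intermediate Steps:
g(l, w) = -2 + l (g(l, w) = 2 - (4 - l) = 2 + (-4 + l) = -2 + l)
U(N, o) = 7 - 2*N (U(N, o) = 5 - (N + (-2 + N)) = 5 - (-2 + 2*N) = 5 + (2 - 2*N) = 7 - 2*N)
(U((0*0)*0, 138) - 50105)*(8903 - 32749) = ((7 - 2*0*0*0) - 50105)*(8903 - 32749) = ((7 - 0*0) - 50105)*(-23846) = ((7 - 2*0) - 50105)*(-23846) = ((7 + 0) - 50105)*(-23846) = (7 - 50105)*(-23846) = -50098*(-23846) = 1194636908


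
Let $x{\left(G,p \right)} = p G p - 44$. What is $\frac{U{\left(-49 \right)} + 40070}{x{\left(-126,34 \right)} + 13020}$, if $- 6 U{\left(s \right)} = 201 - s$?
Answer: $- \frac{24017}{79608} \approx -0.30169$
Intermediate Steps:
$x{\left(G,p \right)} = -44 + G p^{2}$ ($x{\left(G,p \right)} = G p p - 44 = G p^{2} - 44 = -44 + G p^{2}$)
$U{\left(s \right)} = - \frac{67}{2} + \frac{s}{6}$ ($U{\left(s \right)} = - \frac{201 - s}{6} = - \frac{67}{2} + \frac{s}{6}$)
$\frac{U{\left(-49 \right)} + 40070}{x{\left(-126,34 \right)} + 13020} = \frac{\left(- \frac{67}{2} + \frac{1}{6} \left(-49\right)\right) + 40070}{\left(-44 - 126 \cdot 34^{2}\right) + 13020} = \frac{\left(- \frac{67}{2} - \frac{49}{6}\right) + 40070}{\left(-44 - 145656\right) + 13020} = \frac{- \frac{125}{3} + 40070}{\left(-44 - 145656\right) + 13020} = \frac{120085}{3 \left(-145700 + 13020\right)} = \frac{120085}{3 \left(-132680\right)} = \frac{120085}{3} \left(- \frac{1}{132680}\right) = - \frac{24017}{79608}$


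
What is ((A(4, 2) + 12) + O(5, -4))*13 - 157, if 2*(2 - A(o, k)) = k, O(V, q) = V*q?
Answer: -248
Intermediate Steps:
A(o, k) = 2 - k/2
((A(4, 2) + 12) + O(5, -4))*13 - 157 = (((2 - 1/2*2) + 12) + 5*(-4))*13 - 157 = (((2 - 1) + 12) - 20)*13 - 157 = ((1 + 12) - 20)*13 - 157 = (13 - 20)*13 - 157 = -7*13 - 157 = -91 - 157 = -248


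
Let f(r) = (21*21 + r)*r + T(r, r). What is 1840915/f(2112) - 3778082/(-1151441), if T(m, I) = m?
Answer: 22498860664451/6210928023168 ≈ 3.6225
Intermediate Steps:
f(r) = r + r*(441 + r) (f(r) = (21*21 + r)*r + r = (441 + r)*r + r = r*(441 + r) + r = r + r*(441 + r))
1840915/f(2112) - 3778082/(-1151441) = 1840915/((2112*(442 + 2112))) - 3778082/(-1151441) = 1840915/((2112*2554)) - 3778082*(-1/1151441) = 1840915/5394048 + 3778082/1151441 = 22498860664451/6210928023168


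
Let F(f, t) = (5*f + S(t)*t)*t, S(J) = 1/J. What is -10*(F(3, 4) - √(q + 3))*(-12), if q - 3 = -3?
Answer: 7680 - 120*√3 ≈ 7472.2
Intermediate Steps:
q = 0 (q = 3 - 3 = 0)
F(f, t) = t*(1 + 5*f) (F(f, t) = (5*f + t/t)*t = (5*f + 1)*t = (1 + 5*f)*t = t*(1 + 5*f))
-10*(F(3, 4) - √(q + 3))*(-12) = -10*(4*(1 + 5*3) - √(0 + 3))*(-12) = -10*(4*(1 + 15) - √3)*(-12) = -10*(4*16 - √3)*(-12) = -10*(64 - √3)*(-12) = (-640 + 10*√3)*(-12) = 7680 - 120*√3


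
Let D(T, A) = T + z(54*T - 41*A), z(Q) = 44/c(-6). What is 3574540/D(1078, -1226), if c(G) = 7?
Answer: 2502178/759 ≈ 3296.7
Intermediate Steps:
z(Q) = 44/7
D(T, A) = 44/7 + T (D(T, A) = T + 44/7 = 44/7 + T)
3574540/D(1078, -1226) = 3574540/(44/7 + 1078) = 3574540/(7590/7) = 3574540*(7/7590) = 2502178/759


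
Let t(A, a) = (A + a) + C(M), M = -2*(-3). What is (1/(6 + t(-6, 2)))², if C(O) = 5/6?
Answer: 36/289 ≈ 0.12457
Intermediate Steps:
M = 6
C(O) = ⅚ (C(O) = 5*(⅙) = ⅚)
t(A, a) = ⅚ + A + a (t(A, a) = (A + a) + ⅚ = ⅚ + A + a)
(1/(6 + t(-6, 2)))² = (1/(6 + (⅚ - 6 + 2)))² = (1/(6 - 19/6))² = (1/(17/6))² = (6/17)² = 36/289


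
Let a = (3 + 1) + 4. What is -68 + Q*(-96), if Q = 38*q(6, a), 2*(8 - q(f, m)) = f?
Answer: -18308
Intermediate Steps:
a = 8 (a = 4 + 4 = 8)
q(f, m) = 8 - f/2
Q = 190 (Q = 38*(8 - 1/2*6) = 38*(8 - 3) = 38*5 = 190)
-68 + Q*(-96) = -68 + 190*(-96) = -68 - 18240 = -18308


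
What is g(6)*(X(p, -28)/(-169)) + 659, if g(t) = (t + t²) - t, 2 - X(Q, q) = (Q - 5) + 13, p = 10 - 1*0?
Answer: 111947/169 ≈ 662.41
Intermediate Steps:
p = 10 (p = 10 + 0 = 10)
X(Q, q) = -6 - Q (X(Q, q) = 2 - ((Q - 5) + 13) = 2 - ((-5 + Q) + 13) = 2 - (8 + Q) = 2 + (-8 - Q) = -6 - Q)
g(t) = t²
g(6)*(X(p, -28)/(-169)) + 659 = 6²*((-6 - 1*10)/(-169)) + 659 = 36*((-6 - 10)*(-1/169)) + 659 = 36*(-16*(-1/169)) + 659 = 36*(16/169) + 659 = 576/169 + 659 = 111947/169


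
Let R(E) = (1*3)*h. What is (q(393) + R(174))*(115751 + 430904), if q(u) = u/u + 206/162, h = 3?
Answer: 499096015/81 ≈ 6.1617e+6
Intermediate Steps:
R(E) = 9 (R(E) = (1*3)*3 = 3*3 = 9)
q(u) = 184/81 (q(u) = 1 + 206*(1/162) = 1 + 103/81 = 184/81)
(q(393) + R(174))*(115751 + 430904) = (184/81 + 9)*(115751 + 430904) = (913/81)*546655 = 499096015/81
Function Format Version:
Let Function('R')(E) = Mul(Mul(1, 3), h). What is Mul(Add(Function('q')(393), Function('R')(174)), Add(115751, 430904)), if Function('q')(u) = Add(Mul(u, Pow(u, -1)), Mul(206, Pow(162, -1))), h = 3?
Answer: Rational(499096015, 81) ≈ 6.1617e+6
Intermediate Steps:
Function('R')(E) = 9 (Function('R')(E) = Mul(Mul(1, 3), 3) = Mul(3, 3) = 9)
Function('q')(u) = Rational(184, 81) (Function('q')(u) = Add(1, Mul(206, Rational(1, 162))) = Add(1, Rational(103, 81)) = Rational(184, 81))
Mul(Add(Function('q')(393), Function('R')(174)), Add(115751, 430904)) = Mul(Add(Rational(184, 81), 9), Add(115751, 430904)) = Mul(Rational(913, 81), 546655) = Rational(499096015, 81)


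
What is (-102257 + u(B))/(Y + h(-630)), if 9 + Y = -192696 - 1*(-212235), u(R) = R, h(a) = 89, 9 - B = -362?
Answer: -101886/19619 ≈ -5.1932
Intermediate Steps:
B = 371 (B = 9 - 1*(-362) = 9 + 362 = 371)
Y = 19530 (Y = -9 + (-192696 - 1*(-212235)) = -9 + (-192696 + 212235) = -9 + 19539 = 19530)
(-102257 + u(B))/(Y + h(-630)) = (-102257 + 371)/(19530 + 89) = -101886/19619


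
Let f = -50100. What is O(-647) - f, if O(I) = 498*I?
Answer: -272106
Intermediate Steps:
O(-647) - f = 498*(-647) - 1*(-50100) = -322206 + 50100 = -272106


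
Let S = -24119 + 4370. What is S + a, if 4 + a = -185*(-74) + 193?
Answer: -5870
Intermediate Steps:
S = -19749
a = 13879 (a = -4 + (-185*(-74) + 193) = -4 + (13690 + 193) = -4 + 13883 = 13879)
S + a = -19749 + 13879 = -5870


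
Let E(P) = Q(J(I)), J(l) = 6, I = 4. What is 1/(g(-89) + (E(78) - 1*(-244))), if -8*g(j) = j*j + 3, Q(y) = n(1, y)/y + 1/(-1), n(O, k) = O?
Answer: -3/2242 ≈ -0.0013381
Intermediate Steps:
Q(y) = -1 + 1/y (Q(y) = 1/y + 1/(-1) = 1/y + 1*(-1) = 1/y - 1 = -1 + 1/y)
E(P) = -⅚ (E(P) = (1 - 1*6)/6 = (1 - 6)/6 = (⅙)*(-5) = -⅚)
g(j) = -3/8 - j²/8 (g(j) = -(j*j + 3)/8 = -(j² + 3)/8 = -(3 + j²)/8 = -3/8 - j²/8)
1/(g(-89) + (E(78) - 1*(-244))) = 1/((-3/8 - ⅛*(-89)²) + (-⅚ - 1*(-244))) = 1/((-3/8 - ⅛*7921) + (-⅚ + 244)) = 1/((-3/8 - 7921/8) + 1459/6) = 1/(-1981/2 + 1459/6) = 1/(-2242/3) = -3/2242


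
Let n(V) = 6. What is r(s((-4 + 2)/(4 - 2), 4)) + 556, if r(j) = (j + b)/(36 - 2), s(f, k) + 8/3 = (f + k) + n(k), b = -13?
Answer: 28346/51 ≈ 555.80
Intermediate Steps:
s(f, k) = 10/3 + f + k (s(f, k) = -8/3 + ((f + k) + 6) = -8/3 + (6 + f + k) = 10/3 + f + k)
r(j) = -13/34 + j/34 (r(j) = (j - 13)/(36 - 2) = (-13 + j)/34 = (-13 + j)*(1/34) = -13/34 + j/34)
r(s((-4 + 2)/(4 - 2), 4)) + 556 = (-13/34 + (10/3 + (-4 + 2)/(4 - 2) + 4)/34) + 556 = (-13/34 + (10/3 - 2/2 + 4)/34) + 556 = (-13/34 + (10/3 - 2*1/2 + 4)/34) + 556 = (-13/34 + (10/3 - 1 + 4)/34) + 556 = (-13/34 + (1/34)*(19/3)) + 556 = (-13/34 + 19/102) + 556 = -10/51 + 556 = 28346/51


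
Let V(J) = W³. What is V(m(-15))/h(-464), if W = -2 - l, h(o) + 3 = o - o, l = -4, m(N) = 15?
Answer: -8/3 ≈ -2.6667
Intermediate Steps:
h(o) = -3 (h(o) = -3 + (o - o) = -3 + 0 = -3)
W = 2 (W = -2 - 1*(-4) = -2 + 4 = 2)
V(J) = 8 (V(J) = 2³ = 8)
V(m(-15))/h(-464) = 8/(-3) = 8*(-⅓) = -8/3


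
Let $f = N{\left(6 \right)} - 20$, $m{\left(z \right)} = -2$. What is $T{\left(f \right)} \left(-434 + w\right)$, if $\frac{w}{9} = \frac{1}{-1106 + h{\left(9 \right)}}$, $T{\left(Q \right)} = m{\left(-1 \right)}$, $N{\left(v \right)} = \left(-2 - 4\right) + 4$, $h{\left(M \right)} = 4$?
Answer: $\frac{478277}{551} \approx 868.02$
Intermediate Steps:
$N{\left(v \right)} = -2$ ($N{\left(v \right)} = \left(-2 - 4\right) + 4 = -6 + 4 = -2$)
$f = -22$ ($f = -2 - 20 = -22$)
$T{\left(Q \right)} = -2$
$w = - \frac{9}{1102}$ ($w = \frac{9}{-1106 + 4} = \frac{9}{-1102} = 9 \left(- \frac{1}{1102}\right) = - \frac{9}{1102} \approx -0.008167$)
$T{\left(f \right)} \left(-434 + w\right) = - 2 \left(-434 - \frac{9}{1102}\right) = \left(-2\right) \left(- \frac{478277}{1102}\right) = \frac{478277}{551}$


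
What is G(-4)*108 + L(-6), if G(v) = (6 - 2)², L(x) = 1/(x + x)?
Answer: 20735/12 ≈ 1727.9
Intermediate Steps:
L(x) = 1/(2*x)
G(v) = 16 (G(v) = 4² = 16)
G(-4)*108 + L(-6) = 16*108 + (½)/(-6) = 1728 + (½)*(-⅙) = 1728 - 1/12 = 20735/12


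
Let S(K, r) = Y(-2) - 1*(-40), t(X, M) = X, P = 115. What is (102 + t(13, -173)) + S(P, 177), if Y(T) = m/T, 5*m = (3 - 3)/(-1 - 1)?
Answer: 155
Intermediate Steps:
m = 0 (m = ((3 - 3)/(-1 - 1))/5 = (0/(-2))/5 = (0*(-½))/5 = (⅕)*0 = 0)
Y(T) = 0 (Y(T) = 0/T = 0)
S(K, r) = 40 (S(K, r) = 0 - 1*(-40) = 0 + 40 = 40)
(102 + t(13, -173)) + S(P, 177) = (102 + 13) + 40 = 115 + 40 = 155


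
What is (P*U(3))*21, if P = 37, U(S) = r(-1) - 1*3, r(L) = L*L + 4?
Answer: 1554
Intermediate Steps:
r(L) = 4 + L**2 (r(L) = L**2 + 4 = 4 + L**2)
U(S) = 2 (U(S) = (4 + (-1)**2) - 1*3 = (4 + 1) - 3 = 5 - 3 = 2)
(P*U(3))*21 = (37*2)*21 = 74*21 = 1554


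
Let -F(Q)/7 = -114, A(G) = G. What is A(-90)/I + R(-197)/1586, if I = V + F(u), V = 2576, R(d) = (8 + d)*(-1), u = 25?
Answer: 247473/2675582 ≈ 0.092493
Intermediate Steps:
R(d) = -8 - d
F(Q) = 798 (F(Q) = -7*(-114) = 798)
I = 3374 (I = 2576 + 798 = 3374)
A(-90)/I + R(-197)/1586 = -90/3374 + (-8 - 1*(-197))/1586 = -90*1/3374 + (-8 + 197)*(1/1586) = -45/1687 + 189*(1/1586) = -45/1687 + 189/1586 = 247473/2675582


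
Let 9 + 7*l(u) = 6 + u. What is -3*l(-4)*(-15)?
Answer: -45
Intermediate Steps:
l(u) = -3/7 + u/7 (l(u) = -9/7 + (6 + u)/7 = -9/7 + (6/7 + u/7) = -3/7 + u/7)
-3*l(-4)*(-15) = -3*(-3/7 + (⅐)*(-4))*(-15) = -3*(-3/7 - 4/7)*(-15) = -3*(-1)*(-15) = 3*(-15) = -45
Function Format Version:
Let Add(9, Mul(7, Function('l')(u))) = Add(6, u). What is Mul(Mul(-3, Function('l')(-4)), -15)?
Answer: -45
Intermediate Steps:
Function('l')(u) = Add(Rational(-3, 7), Mul(Rational(1, 7), u)) (Function('l')(u) = Add(Rational(-9, 7), Mul(Rational(1, 7), Add(6, u))) = Add(Rational(-9, 7), Add(Rational(6, 7), Mul(Rational(1, 7), u))) = Add(Rational(-3, 7), Mul(Rational(1, 7), u)))
Mul(Mul(-3, Function('l')(-4)), -15) = Mul(Mul(-3, Add(Rational(-3, 7), Mul(Rational(1, 7), -4))), -15) = Mul(Mul(-3, Add(Rational(-3, 7), Rational(-4, 7))), -15) = Mul(Mul(-3, -1), -15) = Mul(3, -15) = -45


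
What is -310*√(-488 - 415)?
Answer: -310*I*√903 ≈ -9315.5*I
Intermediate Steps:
-310*√(-488 - 415) = -310*I*√903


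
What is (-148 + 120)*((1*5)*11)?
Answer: -1540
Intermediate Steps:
(-148 + 120)*((1*5)*11) = -140*11 = -28*55 = -1540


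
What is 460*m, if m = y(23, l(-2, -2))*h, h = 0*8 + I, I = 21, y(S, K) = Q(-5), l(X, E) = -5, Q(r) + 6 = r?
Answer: -106260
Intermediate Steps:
Q(r) = -6 + r
y(S, K) = -11 (y(S, K) = -6 - 5 = -11)
h = 21 (h = 0*8 + 21 = 0 + 21 = 21)
m = -231 (m = -11*21 = -231)
460*m = 460*(-231) = -106260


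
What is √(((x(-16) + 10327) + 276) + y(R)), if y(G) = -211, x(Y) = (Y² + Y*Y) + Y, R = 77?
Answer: 2*√2722 ≈ 104.35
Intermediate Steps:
x(Y) = Y + 2*Y² (x(Y) = (Y² + Y²) + Y = 2*Y² + Y = Y + 2*Y²)
√(((x(-16) + 10327) + 276) + y(R)) = √(((-16*(1 + 2*(-16)) + 10327) + 276) - 211) = √(((-16*(1 - 32) + 10327) + 276) - 211) = √(((-16*(-31) + 10327) + 276) - 211) = √(((496 + 10327) + 276) - 211) = √((10823 + 276) - 211) = √(11099 - 211) = √10888 = 2*√2722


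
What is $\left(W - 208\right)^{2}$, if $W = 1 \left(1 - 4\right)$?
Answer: $44521$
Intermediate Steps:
$W = -3$ ($W = 1 \left(-3\right) = -3$)
$\left(W - 208\right)^{2} = \left(-3 - 208\right)^{2} = \left(-211\right)^{2} = 44521$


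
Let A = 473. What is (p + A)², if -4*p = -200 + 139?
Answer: 3814209/16 ≈ 2.3839e+5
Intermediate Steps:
p = 61/4 (p = -(-200 + 139)/4 = -¼*(-61) = 61/4 ≈ 15.250)
(p + A)² = (61/4 + 473)² = (1953/4)² = 3814209/16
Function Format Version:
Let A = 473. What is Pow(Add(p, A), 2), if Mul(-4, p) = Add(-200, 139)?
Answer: Rational(3814209, 16) ≈ 2.3839e+5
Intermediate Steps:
p = Rational(61, 4) (p = Mul(Rational(-1, 4), Add(-200, 139)) = Mul(Rational(-1, 4), -61) = Rational(61, 4) ≈ 15.250)
Pow(Add(p, A), 2) = Pow(Add(Rational(61, 4), 473), 2) = Pow(Rational(1953, 4), 2) = Rational(3814209, 16)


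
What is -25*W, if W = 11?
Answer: -275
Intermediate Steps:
-25*W = -25*11 = -275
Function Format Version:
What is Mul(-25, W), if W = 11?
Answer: -275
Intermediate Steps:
Mul(-25, W) = Mul(-25, 11) = -275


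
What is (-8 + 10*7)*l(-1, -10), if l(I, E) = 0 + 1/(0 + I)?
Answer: -62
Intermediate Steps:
l(I, E) = 1/I (l(I, E) = 0 + 1/I = 1/I)
(-8 + 10*7)*l(-1, -10) = (-8 + 10*7)/(-1) = (-8 + 70)*(-1) = 62*(-1) = -62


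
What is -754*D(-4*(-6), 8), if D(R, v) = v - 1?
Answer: -5278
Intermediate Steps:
D(R, v) = -1 + v
-754*D(-4*(-6), 8) = -754*(-1 + 8) = -754*7 = -5278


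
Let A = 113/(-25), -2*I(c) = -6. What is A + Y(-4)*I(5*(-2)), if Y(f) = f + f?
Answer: -713/25 ≈ -28.520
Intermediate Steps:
I(c) = 3 (I(c) = -1/2*(-6) = 3)
A = -113/25 (A = 113*(-1/25) = -113/25 ≈ -4.5200)
Y(f) = 2*f
A + Y(-4)*I(5*(-2)) = -113/25 + (2*(-4))*3 = -113/25 - 8*3 = -113/25 - 24 = -713/25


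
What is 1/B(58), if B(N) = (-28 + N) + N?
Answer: 1/88 ≈ 0.011364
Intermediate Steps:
B(N) = -28 + 2*N
1/B(58) = 1/(-28 + 2*58) = 1/(-28 + 116) = 1/88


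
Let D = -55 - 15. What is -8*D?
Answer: 560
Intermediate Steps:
D = -70
-8*D = -8*(-70) = 560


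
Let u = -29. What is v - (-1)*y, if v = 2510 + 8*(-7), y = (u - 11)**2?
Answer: 4054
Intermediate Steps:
y = 1600 (y = (-29 - 11)**2 = (-40)**2 = 1600)
v = 2454 (v = 2510 - 56 = 2454)
v - (-1)*y = 2454 - (-1)*1600 = 2454 - 1*(-1600) = 2454 + 1600 = 4054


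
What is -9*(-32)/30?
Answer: 48/5 ≈ 9.6000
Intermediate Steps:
-9*(-32)/30 = 288*(1/30) = 48/5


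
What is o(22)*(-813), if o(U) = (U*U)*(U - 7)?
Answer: -5902380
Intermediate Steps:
o(U) = U²*(-7 + U)
o(22)*(-813) = (22²*(-7 + 22))*(-813) = (484*15)*(-813) = 7260*(-813) = -5902380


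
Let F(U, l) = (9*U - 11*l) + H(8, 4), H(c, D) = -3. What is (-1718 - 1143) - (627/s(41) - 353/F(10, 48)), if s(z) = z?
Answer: -52020721/18081 ≈ -2877.1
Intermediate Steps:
F(U, l) = -3 - 11*l + 9*U (F(U, l) = (9*U - 11*l) - 3 = (-11*l + 9*U) - 3 = -3 - 11*l + 9*U)
(-1718 - 1143) - (627/s(41) - 353/F(10, 48)) = (-1718 - 1143) - (627/41 - 353/(-3 - 11*48 + 9*10)) = -2861 - (627*(1/41) - 353/(-3 - 528 + 90)) = -2861 - (627/41 - 353/(-441)) = -2861 - (627/41 - 353*(-1/441)) = -2861 - (627/41 + 353/441) = -2861 - 1*290980/18081 = -2861 - 290980/18081 = -52020721/18081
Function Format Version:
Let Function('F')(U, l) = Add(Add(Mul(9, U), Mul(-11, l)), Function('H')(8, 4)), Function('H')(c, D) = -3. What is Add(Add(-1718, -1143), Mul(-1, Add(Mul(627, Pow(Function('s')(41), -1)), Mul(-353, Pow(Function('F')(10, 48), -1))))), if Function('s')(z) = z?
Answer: Rational(-52020721, 18081) ≈ -2877.1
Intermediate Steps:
Function('F')(U, l) = Add(-3, Mul(-11, l), Mul(9, U)) (Function('F')(U, l) = Add(Add(Mul(9, U), Mul(-11, l)), -3) = Add(Add(Mul(-11, l), Mul(9, U)), -3) = Add(-3, Mul(-11, l), Mul(9, U)))
Add(Add(-1718, -1143), Mul(-1, Add(Mul(627, Pow(Function('s')(41), -1)), Mul(-353, Pow(Function('F')(10, 48), -1))))) = Add(Add(-1718, -1143), Mul(-1, Add(Mul(627, Pow(41, -1)), Mul(-353, Pow(Add(-3, Mul(-11, 48), Mul(9, 10)), -1))))) = Add(-2861, Mul(-1, Add(Mul(627, Rational(1, 41)), Mul(-353, Pow(Add(-3, -528, 90), -1))))) = Add(-2861, Mul(-1, Add(Rational(627, 41), Mul(-353, Pow(-441, -1))))) = Add(-2861, Mul(-1, Add(Rational(627, 41), Mul(-353, Rational(-1, 441))))) = Add(-2861, Mul(-1, Add(Rational(627, 41), Rational(353, 441)))) = Add(-2861, Mul(-1, Rational(290980, 18081))) = Add(-2861, Rational(-290980, 18081)) = Rational(-52020721, 18081)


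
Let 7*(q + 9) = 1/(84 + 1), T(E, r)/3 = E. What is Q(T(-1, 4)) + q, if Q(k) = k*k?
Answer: 1/595 ≈ 0.0016807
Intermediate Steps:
T(E, r) = 3*E
Q(k) = k²
q = -5354/595 (q = -9 + 1/(7*(84 + 1)) = -9 + (⅐)/85 = -9 + (⅐)*(1/85) = -9 + 1/595 = -5354/595 ≈ -8.9983)
Q(T(-1, 4)) + q = (3*(-1))² - 5354/595 = (-3)² - 5354/595 = 9 - 5354/595 = 1/595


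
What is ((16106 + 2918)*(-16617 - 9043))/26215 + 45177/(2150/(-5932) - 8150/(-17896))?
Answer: 1007566516226108/2156052675 ≈ 4.6732e+5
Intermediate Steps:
((16106 + 2918)*(-16617 - 9043))/26215 + 45177/(2150/(-5932) - 8150/(-17896)) = (19024*(-25660))*(1/26215) + 45177/(2150*(-1/5932) - 8150*(-1/17896)) = -488155840*1/26215 + 45177/(-1075/2966 + 4075/8948) = -97631168/5243 + 45177/(1233675/13269884) = -97631168/5243 + 45177*(13269884/1233675) = -97631168/5243 + 199831183156/411225 = 1007566516226108/2156052675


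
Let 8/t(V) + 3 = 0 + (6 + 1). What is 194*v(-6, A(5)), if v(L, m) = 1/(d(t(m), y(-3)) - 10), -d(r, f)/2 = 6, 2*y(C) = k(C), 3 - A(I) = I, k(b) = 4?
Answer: -97/11 ≈ -8.8182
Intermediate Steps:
t(V) = 2 (t(V) = 8/(-3 + (0 + (6 + 1))) = 8/(-3 + (0 + 7)) = 8/(-3 + 7) = 8/4 = 8*(¼) = 2)
A(I) = 3 - I
y(C) = 2 (y(C) = (½)*4 = 2)
d(r, f) = -12 (d(r, f) = -2*6 = -12)
v(L, m) = -1/22 (v(L, m) = 1/(-12 - 10) = 1/(-22) = -1/22)
194*v(-6, A(5)) = 194*(-1/22) = -97/11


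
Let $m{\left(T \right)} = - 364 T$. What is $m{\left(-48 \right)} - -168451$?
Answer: $185923$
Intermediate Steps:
$m{\left(-48 \right)} - -168451 = \left(-364\right) \left(-48\right) - -168451 = 17472 + 168451 = 185923$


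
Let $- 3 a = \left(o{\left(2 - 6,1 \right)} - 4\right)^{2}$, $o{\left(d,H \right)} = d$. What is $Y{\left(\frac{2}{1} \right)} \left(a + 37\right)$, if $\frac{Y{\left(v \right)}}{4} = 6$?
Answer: $376$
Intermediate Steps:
$Y{\left(v \right)} = 24$ ($Y{\left(v \right)} = 4 \cdot 6 = 24$)
$a = - \frac{64}{3}$ ($a = - \frac{\left(\left(2 - 6\right) - 4\right)^{2}}{3} = - \frac{\left(-4 - 4\right)^{2}}{3} = - \frac{\left(-8\right)^{2}}{3} = \left(- \frac{1}{3}\right) 64 = - \frac{64}{3} \approx -21.333$)
$Y{\left(\frac{2}{1} \right)} \left(a + 37\right) = 24 \left(- \frac{64}{3} + 37\right) = 24 \cdot \frac{47}{3} = 376$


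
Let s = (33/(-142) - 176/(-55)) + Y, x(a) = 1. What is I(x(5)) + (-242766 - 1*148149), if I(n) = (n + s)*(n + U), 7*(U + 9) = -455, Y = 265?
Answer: -291490241/710 ≈ -4.1055e+5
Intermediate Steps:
U = -74 (U = -9 + (⅐)*(-455) = -9 - 65 = -74)
s = 190257/710 (s = (33/(-142) - 176/(-55)) + 265 = (33*(-1/142) - 176*(-1/55)) + 265 = (-33/142 + 16/5) + 265 = 2107/710 + 265 = 190257/710 ≈ 267.97)
I(n) = (-74 + n)*(190257/710 + n) (I(n) = (n + 190257/710)*(n - 74) = (190257/710 + n)*(-74 + n) = (-74 + n)*(190257/710 + n))
I(x(5)) + (-242766 - 1*148149) = (-7039509/355 + 1² + (137717/710)*1) + (-242766 - 1*148149) = (-7039509/355 + 1 + 137717/710) + (-242766 - 148149) = -13940591/710 - 390915 = -291490241/710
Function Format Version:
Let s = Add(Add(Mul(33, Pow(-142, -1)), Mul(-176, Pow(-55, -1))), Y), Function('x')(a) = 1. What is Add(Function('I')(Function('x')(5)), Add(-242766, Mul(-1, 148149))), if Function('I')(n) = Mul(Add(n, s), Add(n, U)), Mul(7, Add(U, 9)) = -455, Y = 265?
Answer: Rational(-291490241, 710) ≈ -4.1055e+5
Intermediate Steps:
U = -74 (U = Add(-9, Mul(Rational(1, 7), -455)) = Add(-9, -65) = -74)
s = Rational(190257, 710) (s = Add(Add(Mul(33, Pow(-142, -1)), Mul(-176, Pow(-55, -1))), 265) = Add(Add(Mul(33, Rational(-1, 142)), Mul(-176, Rational(-1, 55))), 265) = Add(Add(Rational(-33, 142), Rational(16, 5)), 265) = Add(Rational(2107, 710), 265) = Rational(190257, 710) ≈ 267.97)
Function('I')(n) = Mul(Add(-74, n), Add(Rational(190257, 710), n)) (Function('I')(n) = Mul(Add(n, Rational(190257, 710)), Add(n, -74)) = Mul(Add(Rational(190257, 710), n), Add(-74, n)) = Mul(Add(-74, n), Add(Rational(190257, 710), n)))
Add(Function('I')(Function('x')(5)), Add(-242766, Mul(-1, 148149))) = Add(Add(Rational(-7039509, 355), Pow(1, 2), Mul(Rational(137717, 710), 1)), Add(-242766, Mul(-1, 148149))) = Add(Add(Rational(-7039509, 355), 1, Rational(137717, 710)), Add(-242766, -148149)) = Add(Rational(-13940591, 710), -390915) = Rational(-291490241, 710)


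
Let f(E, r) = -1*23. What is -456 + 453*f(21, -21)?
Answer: -10875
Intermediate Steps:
f(E, r) = -23
-456 + 453*f(21, -21) = -456 + 453*(-23) = -456 - 10419 = -10875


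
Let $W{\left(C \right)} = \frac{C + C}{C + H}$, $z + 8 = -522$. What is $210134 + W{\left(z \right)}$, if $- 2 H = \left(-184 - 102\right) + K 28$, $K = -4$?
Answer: $\frac{69555414}{331} \approx 2.1014 \cdot 10^{5}$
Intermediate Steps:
$z = -530$ ($z = -8 - 522 = -530$)
$H = 199$ ($H = - \frac{\left(-184 - 102\right) - 112}{2} = - \frac{-286 - 112}{2} = \left(- \frac{1}{2}\right) \left(-398\right) = 199$)
$W{\left(C \right)} = \frac{2 C}{199 + C}$ ($W{\left(C \right)} = \frac{C + C}{C + 199} = \frac{2 C}{199 + C}$)
$210134 + W{\left(z \right)} = 210134 + 2 \left(-530\right) \frac{1}{199 - 530} = 210134 + 2 \left(-530\right) \frac{1}{-331} = 210134 + 2 \left(-530\right) \left(- \frac{1}{331}\right) = 210134 + \frac{1060}{331} = \frac{69555414}{331}$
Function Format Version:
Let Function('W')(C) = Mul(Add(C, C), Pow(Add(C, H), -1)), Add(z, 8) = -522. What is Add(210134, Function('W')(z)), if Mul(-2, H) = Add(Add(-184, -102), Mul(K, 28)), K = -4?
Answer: Rational(69555414, 331) ≈ 2.1014e+5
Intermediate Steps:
z = -530 (z = Add(-8, -522) = -530)
H = 199 (H = Mul(Rational(-1, 2), Add(Add(-184, -102), Mul(-4, 28))) = Mul(Rational(-1, 2), Add(-286, -112)) = Mul(Rational(-1, 2), -398) = 199)
Function('W')(C) = Mul(2, C, Pow(Add(199, C), -1)) (Function('W')(C) = Mul(Add(C, C), Pow(Add(C, 199), -1)) = Mul(Mul(2, C), Pow(Add(199, C), -1)) = Mul(2, C, Pow(Add(199, C), -1)))
Add(210134, Function('W')(z)) = Add(210134, Mul(2, -530, Pow(Add(199, -530), -1))) = Add(210134, Mul(2, -530, Pow(-331, -1))) = Add(210134, Mul(2, -530, Rational(-1, 331))) = Add(210134, Rational(1060, 331)) = Rational(69555414, 331)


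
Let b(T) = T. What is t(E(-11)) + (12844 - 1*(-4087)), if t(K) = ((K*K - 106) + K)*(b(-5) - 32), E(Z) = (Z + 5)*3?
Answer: 9531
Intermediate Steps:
E(Z) = 15 + 3*Z (E(Z) = (5 + Z)*3 = 15 + 3*Z)
t(K) = 3922 - 37*K - 37*K**2 (t(K) = ((K*K - 106) + K)*(-5 - 32) = ((K**2 - 106) + K)*(-37) = ((-106 + K**2) + K)*(-37) = (-106 + K + K**2)*(-37) = 3922 - 37*K - 37*K**2)
t(E(-11)) + (12844 - 1*(-4087)) = (3922 - 37*(15 + 3*(-11)) - 37*(15 + 3*(-11))**2) + (12844 - 1*(-4087)) = (3922 - 37*(15 - 33) - 37*(15 - 33)**2) + (12844 + 4087) = (3922 - 37*(-18) - 37*(-18)**2) + 16931 = (3922 + 666 - 37*324) + 16931 = (3922 + 666 - 11988) + 16931 = -7400 + 16931 = 9531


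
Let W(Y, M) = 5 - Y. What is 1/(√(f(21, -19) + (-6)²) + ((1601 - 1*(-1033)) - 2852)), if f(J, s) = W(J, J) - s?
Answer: -218/47485 - √39/47485 ≈ -0.0047224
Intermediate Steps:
f(J, s) = 5 - J - s (f(J, s) = (5 - J) - s = 5 - J - s)
1/(√(f(21, -19) + (-6)²) + ((1601 - 1*(-1033)) - 2852)) = 1/(√((5 - 1*21 - 1*(-19)) + (-6)²) + ((1601 - 1*(-1033)) - 2852)) = 1/(√((5 - 21 + 19) + 36) + ((1601 + 1033) - 2852)) = 1/(√(3 + 36) + (2634 - 2852)) = 1/(√39 - 218) = 1/(-218 + √39)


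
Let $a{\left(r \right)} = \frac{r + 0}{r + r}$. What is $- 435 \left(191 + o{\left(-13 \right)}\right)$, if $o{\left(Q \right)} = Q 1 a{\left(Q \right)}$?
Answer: $- \frac{160515}{2} \approx -80258.0$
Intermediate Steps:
$a{\left(r \right)} = \frac{1}{2}$ ($a{\left(r \right)} = \frac{r}{2 r} = r \frac{1}{2 r} = \frac{1}{2}$)
$o{\left(Q \right)} = \frac{Q}{2}$ ($o{\left(Q \right)} = Q 1 \cdot \frac{1}{2} = Q \frac{1}{2} = \frac{Q}{2}$)
$- 435 \left(191 + o{\left(-13 \right)}\right) = - 435 \left(191 + \frac{1}{2} \left(-13\right)\right) = - 435 \left(191 - \frac{13}{2}\right) = \left(-435\right) \frac{369}{2} = - \frac{160515}{2}$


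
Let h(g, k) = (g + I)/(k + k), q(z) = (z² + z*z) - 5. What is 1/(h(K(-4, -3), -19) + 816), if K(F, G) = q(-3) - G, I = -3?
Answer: 38/30995 ≈ 0.0012260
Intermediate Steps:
q(z) = -5 + 2*z² (q(z) = (z² + z²) - 5 = 2*z² - 5 = -5 + 2*z²)
K(F, G) = 13 - G (K(F, G) = (-5 + 2*(-3)²) - G = (-5 + 2*9) - G = (-5 + 18) - G = 13 - G)
h(g, k) = (-3 + g)/(2*k) (h(g, k) = (g - 3)/(k + k) = (-3 + g)/((2*k)) = (-3 + g)*(1/(2*k)) = (-3 + g)/(2*k))
1/(h(K(-4, -3), -19) + 816) = 1/((½)*(-3 + (13 - 1*(-3)))/(-19) + 816) = 1/((½)*(-1/19)*(-3 + (13 + 3)) + 816) = 1/((½)*(-1/19)*(-3 + 16) + 816) = 1/((½)*(-1/19)*13 + 816) = 1/(-13/38 + 816) = 1/(30995/38) = 38/30995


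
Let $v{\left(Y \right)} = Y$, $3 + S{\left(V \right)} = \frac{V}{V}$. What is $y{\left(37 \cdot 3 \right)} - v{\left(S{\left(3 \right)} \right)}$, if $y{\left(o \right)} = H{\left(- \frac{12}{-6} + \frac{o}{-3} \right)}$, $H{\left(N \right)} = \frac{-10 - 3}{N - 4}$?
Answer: $\frac{7}{3} \approx 2.3333$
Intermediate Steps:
$S{\left(V \right)} = -2$ ($S{\left(V \right)} = -3 + \frac{V}{V} = -3 + 1 = -2$)
$H{\left(N \right)} = - \frac{13}{-4 + N}$
$y{\left(o \right)} = - \frac{13}{-2 - \frac{o}{3}}$ ($y{\left(o \right)} = - \frac{13}{-4 + \left(- \frac{12}{-6} + \frac{o}{-3}\right)} = - \frac{13}{-4 + \left(\left(-12\right) \left(- \frac{1}{6}\right) + o \left(- \frac{1}{3}\right)\right)} = - \frac{13}{-4 - \left(-2 + \frac{o}{3}\right)} = - \frac{13}{-2 - \frac{o}{3}}$)
$y{\left(37 \cdot 3 \right)} - v{\left(S{\left(3 \right)} \right)} = \frac{39}{6 + 37 \cdot 3} - -2 = \frac{39}{6 + 111} + 2 = \frac{39}{117} + 2 = 39 \cdot \frac{1}{117} + 2 = \frac{1}{3} + 2 = \frac{7}{3}$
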